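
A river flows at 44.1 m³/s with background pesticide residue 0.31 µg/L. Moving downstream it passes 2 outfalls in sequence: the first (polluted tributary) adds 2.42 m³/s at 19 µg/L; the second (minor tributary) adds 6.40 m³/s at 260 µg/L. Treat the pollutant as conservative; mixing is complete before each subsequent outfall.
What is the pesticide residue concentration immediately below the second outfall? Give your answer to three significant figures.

32.6 µg/L

Below outfall 1: Q → 46.52 m³/s, C = (44.10·0.3100 + 2.420·19.00)/46.52 = 1.282 µg/L.
Below outfall 2: Q → 52.92 m³/s, C = (46.52·1.282 + 6.400·260.0)/52.92 = 32.57 µg/L.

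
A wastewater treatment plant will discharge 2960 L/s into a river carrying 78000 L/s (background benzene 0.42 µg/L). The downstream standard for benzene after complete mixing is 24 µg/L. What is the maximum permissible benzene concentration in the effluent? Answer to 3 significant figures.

645 µg/L

At the limit, (Qr·Cr + Qe·Cₑ)/(Qr + Qe) = 24:
Cₑ = (80960·24 − 78000·0.4200) / 2960 = 645.4 µg/L.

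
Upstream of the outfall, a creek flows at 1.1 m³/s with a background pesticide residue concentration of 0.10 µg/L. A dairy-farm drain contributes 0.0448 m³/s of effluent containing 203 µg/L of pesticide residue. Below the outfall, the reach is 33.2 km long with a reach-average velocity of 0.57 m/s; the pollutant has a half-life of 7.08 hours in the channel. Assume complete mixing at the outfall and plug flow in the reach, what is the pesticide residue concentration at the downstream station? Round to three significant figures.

After mixing, C = (1.100·0.1000 + 0.04480·203.0) / 1.145 = 9.204/1.145 = 8.040 µg/L.
Travel time t = 33.2·1000 / 0.57 = 58250 s = 16.18 h.
Half-life 7.08 h → k = ln 2 / 7.08 = 0.09790 h⁻¹ = 2.350 d⁻¹.
After decay, C = 8.040 × e^(−kt) = 8.040 × 0.2052 = 1.649 µg/L.

1.65 µg/L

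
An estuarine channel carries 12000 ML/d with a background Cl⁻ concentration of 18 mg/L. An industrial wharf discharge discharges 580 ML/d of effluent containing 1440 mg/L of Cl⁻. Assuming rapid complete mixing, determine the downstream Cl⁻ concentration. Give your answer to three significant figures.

Mixed concentration C = ΣQC/ΣQ = (12000·18.00 + 580.0·1440) / 12580 = 1051000/12580 = 83.56 mg/L.

83.6 mg/L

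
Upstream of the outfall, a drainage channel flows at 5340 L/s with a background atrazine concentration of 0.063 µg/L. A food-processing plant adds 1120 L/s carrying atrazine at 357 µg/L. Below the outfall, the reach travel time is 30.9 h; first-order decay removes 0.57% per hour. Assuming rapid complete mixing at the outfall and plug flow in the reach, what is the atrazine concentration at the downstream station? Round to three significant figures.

Conservation of mass: C = (5340·0.06300 + 1120·357.0) / 6460 = 400200/6460 = 61.95 µg/L.
0.57%/h lost → k = −ln(1 − 0.0057) = 0.005716 h⁻¹.
First-order decay: C = 61.95·exp(−k·t) = 61.95·0.8381 = 51.92 µg/L.

51.9 µg/L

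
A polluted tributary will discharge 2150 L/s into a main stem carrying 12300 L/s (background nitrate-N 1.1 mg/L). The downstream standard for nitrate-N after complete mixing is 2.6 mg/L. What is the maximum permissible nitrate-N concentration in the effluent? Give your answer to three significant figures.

At the limit, (Qr·Cr + Qe·Cₑ)/(Qr + Qe) = 2.6:
Cₑ = (14450·2.6 − 12300·1.100) / 2150 = 11.18 mg/L.

11.2 mg/L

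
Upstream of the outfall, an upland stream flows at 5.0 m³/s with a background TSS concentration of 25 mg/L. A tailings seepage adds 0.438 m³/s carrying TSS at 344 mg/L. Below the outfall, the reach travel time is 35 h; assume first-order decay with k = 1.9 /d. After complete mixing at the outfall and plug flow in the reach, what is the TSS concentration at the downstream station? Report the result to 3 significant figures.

After mixing, C = (5.000·25.00 + 0.4380·344.0) / 5.438 = 275.7/5.438 = 50.69 mg/L.
Decay over the reach: 50.69·exp(−kt) = 50.69·0.06261 = 3.174 mg/L.

3.17 mg/L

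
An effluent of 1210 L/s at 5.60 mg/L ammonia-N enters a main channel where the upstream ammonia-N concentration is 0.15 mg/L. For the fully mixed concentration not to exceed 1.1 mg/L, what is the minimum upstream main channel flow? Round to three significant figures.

Set C_mix = 1.1: (Q·0.1500 + 1210·5.600) / (Q + 1210) = 1.1
→ Q = 1210·(5.600 − 1.1)/(1.1 − 0.1500) = 5732 L/s.

5730 L/s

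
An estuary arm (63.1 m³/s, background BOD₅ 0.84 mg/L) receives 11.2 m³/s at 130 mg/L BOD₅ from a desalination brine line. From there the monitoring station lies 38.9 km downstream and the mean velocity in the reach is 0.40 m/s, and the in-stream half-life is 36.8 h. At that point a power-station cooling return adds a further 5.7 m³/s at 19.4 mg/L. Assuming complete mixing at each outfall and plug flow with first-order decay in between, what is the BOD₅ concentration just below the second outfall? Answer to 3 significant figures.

12.7 mg/L

Conservation of mass: C = (63.10·0.8400 + 11.20·130.0) / 74.30 = 1509/74.30 = 20.31 mg/L; combined flow 74.30 m³/s.
Travel time t = 38.9·1000 / 0.40 = 97250 s = 27.01 h.
Half-life 36.8 h → k = ln 2 / 36.8 = 0.01884 h⁻¹ = 0.4521 d⁻¹.
After decay, C = 20.31 × e^(−kt) = 20.31 × 0.6012 = 12.21 mg/L.
At the second outfall, C = (74.30·12.21 + 5.700·19.40) / (74.30 + 5.700) = 12.72 mg/L.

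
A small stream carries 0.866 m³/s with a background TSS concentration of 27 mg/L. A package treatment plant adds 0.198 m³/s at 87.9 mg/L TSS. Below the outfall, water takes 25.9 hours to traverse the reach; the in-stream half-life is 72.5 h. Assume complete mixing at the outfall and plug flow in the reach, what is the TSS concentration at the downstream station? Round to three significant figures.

Mass balance: C = (0.8660·27.00 + 0.1980·87.90) / 1.064 = 40.79/1.064 = 38.33 mg/L.
Half-life 72.5 h → k = ln 2 / 72.5 = 0.009561 h⁻¹ = 0.2295 d⁻¹.
Decay over the reach: 38.33·exp(−kt) = 38.33·0.7807 = 29.92 mg/L.

29.9 mg/L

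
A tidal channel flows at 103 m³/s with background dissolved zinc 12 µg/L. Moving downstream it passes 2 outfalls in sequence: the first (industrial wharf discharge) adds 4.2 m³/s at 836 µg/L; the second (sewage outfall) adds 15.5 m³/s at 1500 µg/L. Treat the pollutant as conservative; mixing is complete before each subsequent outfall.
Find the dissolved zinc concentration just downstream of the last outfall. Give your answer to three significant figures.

Below outfall 1: Q → 107.2 m³/s, C = (103.0·12.00 + 4.200·836.0)/107.2 = 44.28 µg/L.
Below outfall 2: Q → 122.7 m³/s, C = (107.2·44.28 + 15.50·1500)/122.7 = 228.2 µg/L.

228 µg/L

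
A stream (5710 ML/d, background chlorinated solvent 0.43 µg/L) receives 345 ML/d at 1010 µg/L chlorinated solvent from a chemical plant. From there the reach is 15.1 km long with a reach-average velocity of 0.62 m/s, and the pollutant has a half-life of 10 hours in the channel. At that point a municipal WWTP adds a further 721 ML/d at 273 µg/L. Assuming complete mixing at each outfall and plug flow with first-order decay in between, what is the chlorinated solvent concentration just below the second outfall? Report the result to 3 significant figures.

Flow-weighted average: C = (5710·0.4300 + 345.0·1010) / 6055 = 350900/6055 = 57.95 µg/L; combined flow 6055 ML/d.
Travel time t = 15.1·1000 / 0.62 = 24350 s = 6.765 h.
Half-life 10 h → k = ln 2 / 10 = 0.06931 h⁻¹ = 1.664 d⁻¹.
Decay over the reach: 57.95·exp(−kt) = 57.95·0.6257 = 36.26 µg/L.
Second outfall: C = (6055·36.26 + 721.0·273.0)/6776 = 61.45 µg/L.

61.4 µg/L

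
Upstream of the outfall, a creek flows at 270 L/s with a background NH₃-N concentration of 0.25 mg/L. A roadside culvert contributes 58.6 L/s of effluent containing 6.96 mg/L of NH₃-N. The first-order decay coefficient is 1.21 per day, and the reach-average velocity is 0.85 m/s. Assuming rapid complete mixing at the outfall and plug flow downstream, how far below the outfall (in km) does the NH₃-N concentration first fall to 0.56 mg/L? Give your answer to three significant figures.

57.6 km

Flow-weighted average: C = (270.0·0.2500 + 58.60·6.960) / 328.6 = 475.4/328.6 = 1.447 mg/L.
Set 1.447·exp(−k·t) = 0.56 → t = ln(1.447/0.56)/k = 67770 s = 18.82 h.
Distance = v·t = 0.85·67770 = 57600 m = 57.60 km.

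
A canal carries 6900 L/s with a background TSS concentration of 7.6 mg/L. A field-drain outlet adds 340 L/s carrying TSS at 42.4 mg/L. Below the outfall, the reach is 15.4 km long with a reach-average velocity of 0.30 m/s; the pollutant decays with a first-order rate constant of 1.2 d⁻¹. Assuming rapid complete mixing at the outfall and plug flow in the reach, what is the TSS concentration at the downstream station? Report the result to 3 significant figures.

Mixed concentration C = ΣQC/ΣQ = (6900·7.600 + 340.0·42.40) / 7240 = 66860/7240 = 9.234 mg/L.
Travel time t = 15.4·1000 / 0.30 = 51330 s = 14.26 h.
Decay over the reach: 9.234·exp(−kt) = 9.234·0.4902 = 4.527 mg/L.

4.53 mg/L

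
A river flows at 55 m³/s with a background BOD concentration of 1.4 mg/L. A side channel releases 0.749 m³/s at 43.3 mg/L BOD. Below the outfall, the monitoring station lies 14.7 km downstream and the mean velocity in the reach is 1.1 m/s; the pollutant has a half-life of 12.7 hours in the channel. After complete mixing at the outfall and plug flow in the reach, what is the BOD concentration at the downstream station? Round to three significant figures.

Mixed concentration C = ΣQC/ΣQ = (55.00·1.400 + 0.7490·43.30) / 55.75 = 109.4/55.75 = 1.963 mg/L.
Travel time t = 14.7·1000 / 1.1 = 13360 s = 3.712 h.
Half-life 12.7 h → k = ln 2 / 12.7 = 0.05458 h⁻¹ = 1.310 d⁻¹.
After decay, C = 1.963 × e^(−kt) = 1.963 × 0.8166 = 1.603 mg/L.

1.60 mg/L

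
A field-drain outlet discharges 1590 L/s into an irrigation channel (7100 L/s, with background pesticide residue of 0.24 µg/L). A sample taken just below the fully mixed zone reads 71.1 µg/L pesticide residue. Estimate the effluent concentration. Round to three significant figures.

388 µg/L

Mass balance: 7100·0.2400 + 1590·Cₑ = 8690·71.10
→ Cₑ = (8690·71.10 − 7100·0.2400) / 1590 = 387.5 µg/L.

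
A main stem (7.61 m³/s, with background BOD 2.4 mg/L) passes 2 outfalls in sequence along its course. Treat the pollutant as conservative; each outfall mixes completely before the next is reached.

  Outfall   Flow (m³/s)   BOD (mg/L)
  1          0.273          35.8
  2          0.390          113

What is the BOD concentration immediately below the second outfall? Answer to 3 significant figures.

8.72 mg/L

Outfall 1: combined Q = 7.883 m³/s; C = (7.610·2.400 + 0.2730·35.80)/7.883 = 3.557 mg/L.
Outfall 2: combined Q = 8.273 m³/s; C = (7.883·3.557 + 0.3900·113.0)/8.273 = 8.716 mg/L.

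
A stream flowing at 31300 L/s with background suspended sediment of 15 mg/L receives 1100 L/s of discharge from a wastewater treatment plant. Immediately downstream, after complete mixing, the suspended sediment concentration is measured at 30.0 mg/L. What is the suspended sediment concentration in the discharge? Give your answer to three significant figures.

457 mg/L

Mass balance: 31300·15.00 + 1100·Cₑ = 32400·30.00
→ Cₑ = (32400·30.00 − 31300·15.00) / 1100 = 456.8 mg/L.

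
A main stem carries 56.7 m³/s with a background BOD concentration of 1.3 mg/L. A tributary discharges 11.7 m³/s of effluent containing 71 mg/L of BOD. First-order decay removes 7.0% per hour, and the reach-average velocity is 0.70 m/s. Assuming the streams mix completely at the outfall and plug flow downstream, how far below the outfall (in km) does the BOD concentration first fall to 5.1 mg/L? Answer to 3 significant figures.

After mixing, C = (56.70·1.300 + 11.70·71.00) / 68.40 = 904.4/68.40 = 13.22 mg/L.
7.0%/h lost → k = −ln(1 − 0.07) = 0.07257 h⁻¹.
Set 13.22·exp(−k·t) = 5.1 → t = ln(13.22/5.1)/k = 47260 s = 13.13 h.
Distance = v·t = 0.70·47260 = 33080 m = 33.08 km.

33.1 km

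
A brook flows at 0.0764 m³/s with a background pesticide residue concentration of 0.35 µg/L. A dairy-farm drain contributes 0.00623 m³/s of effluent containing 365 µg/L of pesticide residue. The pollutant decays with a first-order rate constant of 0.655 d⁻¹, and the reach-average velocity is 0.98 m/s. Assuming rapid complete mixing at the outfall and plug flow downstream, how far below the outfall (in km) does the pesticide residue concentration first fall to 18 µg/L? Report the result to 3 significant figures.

Conservation of mass: C = (0.07640·0.3500 + 0.006230·365.0) / 0.08263 = 2.301/0.08263 = 27.84 µg/L.
Set 27.84·exp(−k·t) = 18 → t = ln(27.84/18)/k = 57540 s = 15.98 h.
Distance = v·t = 0.98·57540 = 56390 m = 56.39 km.

56.4 km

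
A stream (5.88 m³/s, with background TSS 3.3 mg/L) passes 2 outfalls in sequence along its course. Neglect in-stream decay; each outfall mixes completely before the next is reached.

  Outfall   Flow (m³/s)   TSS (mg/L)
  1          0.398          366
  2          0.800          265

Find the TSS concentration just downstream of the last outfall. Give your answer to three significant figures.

Outfall 1: combined Q = 6.278 m³/s; C = (5.880·3.300 + 0.3980·366.0)/6.278 = 26.29 mg/L.
Outfall 2: combined Q = 7.078 m³/s; C = (6.278·26.29 + 0.8000·265.0)/7.078 = 53.27 mg/L.

53.3 mg/L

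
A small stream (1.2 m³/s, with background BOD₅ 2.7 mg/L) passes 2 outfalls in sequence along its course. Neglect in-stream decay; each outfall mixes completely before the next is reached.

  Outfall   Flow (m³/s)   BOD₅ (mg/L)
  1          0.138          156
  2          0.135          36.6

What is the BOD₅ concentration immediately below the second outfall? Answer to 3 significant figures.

20.2 mg/L

Below outfall 1: Q → 1.338 m³/s, C = (1.200·2.700 + 0.1380·156.0)/1.338 = 18.51 mg/L.
Below outfall 2: Q → 1.473 m³/s, C = (1.338·18.51 + 0.1350·36.60)/1.473 = 20.17 mg/L.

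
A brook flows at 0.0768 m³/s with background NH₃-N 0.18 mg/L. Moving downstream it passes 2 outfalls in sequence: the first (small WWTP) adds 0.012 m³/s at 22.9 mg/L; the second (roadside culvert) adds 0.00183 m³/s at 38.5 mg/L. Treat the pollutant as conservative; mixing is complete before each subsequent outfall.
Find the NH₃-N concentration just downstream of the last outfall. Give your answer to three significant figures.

Below outfall 1: Q → 0.08880 m³/s, C = (0.07680·0.1800 + 0.01200·22.90)/0.08880 = 3.250 mg/L.
Below outfall 2: Q → 0.09063 m³/s, C = (0.08880·3.250 + 0.001830·38.50)/0.09063 = 3.962 mg/L.

3.96 mg/L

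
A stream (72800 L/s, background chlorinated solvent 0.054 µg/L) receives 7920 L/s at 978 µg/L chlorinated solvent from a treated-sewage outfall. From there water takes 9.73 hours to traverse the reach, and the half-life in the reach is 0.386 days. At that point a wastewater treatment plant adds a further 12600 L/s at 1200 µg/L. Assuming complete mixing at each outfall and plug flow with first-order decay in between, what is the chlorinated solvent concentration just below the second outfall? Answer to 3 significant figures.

202 µg/L

After mixing, C = (72800·0.05400 + 7920·978.0) / 80720 = 7750000/80720 = 96.01 µg/L; combined flow 80720 L/s.
Half-life 0.386 d → k = ln 2 / 0.386 = 1.796 d⁻¹.
Decay over the reach: 96.01·exp(−kt) = 96.01·0.4829 = 46.36 µg/L.
Second outfall: C = (80720·46.36 + 12600·1200)/93320 = 202.1 µg/L.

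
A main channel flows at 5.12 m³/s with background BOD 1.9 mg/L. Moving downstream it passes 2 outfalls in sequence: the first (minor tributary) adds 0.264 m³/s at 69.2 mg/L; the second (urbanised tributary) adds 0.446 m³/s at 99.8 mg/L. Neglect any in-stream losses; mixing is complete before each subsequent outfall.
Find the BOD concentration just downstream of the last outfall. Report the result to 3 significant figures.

After outfall 1: Q = 5.120 + 0.2640 = 5.384 m³/s; C = (5.120·1.900 + 0.2640·69.20)/5.384 = 5.200 mg/L.
After outfall 2: Q = 5.384 + 0.4460 = 5.830 m³/s; C = (5.384·5.200 + 0.4460·99.80)/5.830 = 12.44 mg/L.

12.4 mg/L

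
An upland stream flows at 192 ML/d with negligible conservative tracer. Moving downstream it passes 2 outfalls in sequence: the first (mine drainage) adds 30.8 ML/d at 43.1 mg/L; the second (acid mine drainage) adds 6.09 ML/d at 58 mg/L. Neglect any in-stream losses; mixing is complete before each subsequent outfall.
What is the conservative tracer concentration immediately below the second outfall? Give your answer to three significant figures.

7.34 mg/L

Outfall 1: combined Q = 222.8 ML/d; C = (192.0·0 + 30.80·43.10)/222.8 = 5.958 mg/L.
Outfall 2: combined Q = 228.9 ML/d; C = (222.8·5.958 + 6.090·58.00)/228.9 = 7.343 mg/L.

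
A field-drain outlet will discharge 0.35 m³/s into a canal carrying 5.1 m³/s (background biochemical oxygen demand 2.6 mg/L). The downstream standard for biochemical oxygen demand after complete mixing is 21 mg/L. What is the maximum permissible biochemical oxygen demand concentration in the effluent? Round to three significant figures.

289 mg/L

At the limit, (Qr·Cr + Qe·Cₑ)/(Qr + Qe) = 21:
Cₑ = (5.450·21 − 5.100·2.600) / 0.3500 = 289.1 mg/L.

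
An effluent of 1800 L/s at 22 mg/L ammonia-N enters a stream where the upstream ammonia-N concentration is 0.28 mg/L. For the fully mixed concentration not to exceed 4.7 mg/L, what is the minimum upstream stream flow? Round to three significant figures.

Set C_mix = 4.7: (Q·0.2800 + 1800·22.00) / (Q + 1800) = 4.7
→ Q = 1800·(22.00 − 4.7)/(4.7 − 0.2800) = 7045 L/s.

7050 L/s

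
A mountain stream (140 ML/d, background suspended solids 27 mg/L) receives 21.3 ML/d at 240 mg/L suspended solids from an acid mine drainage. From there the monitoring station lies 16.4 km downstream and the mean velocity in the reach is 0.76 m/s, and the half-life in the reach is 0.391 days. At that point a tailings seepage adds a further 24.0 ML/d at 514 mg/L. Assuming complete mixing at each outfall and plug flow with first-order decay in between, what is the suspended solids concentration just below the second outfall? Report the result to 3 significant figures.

97.4 mg/L

Conservation of mass: C = (140.0·27.00 + 21.30·240.0) / 161.3 = 8892/161.3 = 55.13 mg/L; combined flow 161.3 ML/d.
Travel time t = 16.4·1000 / 0.76 = 21580 s = 5.994 h.
Half-life 0.391 d → k = ln 2 / 0.391 = 1.773 d⁻¹.
First-order decay: C = 55.13·exp(−k·t) = 55.13·0.6423 = 35.41 mg/L.
At the second outfall, C = (161.3·35.41 + 24.00·514.0) / (161.3 + 24.00) = 97.39 mg/L.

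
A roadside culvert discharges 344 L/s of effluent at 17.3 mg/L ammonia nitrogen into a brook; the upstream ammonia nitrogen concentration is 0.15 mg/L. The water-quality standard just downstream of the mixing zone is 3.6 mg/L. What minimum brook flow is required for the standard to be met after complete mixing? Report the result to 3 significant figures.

Set C_mix = 3.6: (Q·0.1500 + 344.0·17.30) / (Q + 344.0) = 3.6
→ Q = 344.0·(17.30 − 3.6)/(3.6 − 0.1500) = 1366 L/s.

1370 L/s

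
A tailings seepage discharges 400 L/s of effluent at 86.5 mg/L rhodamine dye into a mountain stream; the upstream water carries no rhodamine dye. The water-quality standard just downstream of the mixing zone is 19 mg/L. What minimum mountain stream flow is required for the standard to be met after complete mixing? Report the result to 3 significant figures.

Set C_mix = 19: (Q·0 + 400.0·86.50) / (Q + 400.0) = 19
→ Q = 400.0·(86.50 − 19)/(19 − 0) = 1421 L/s.

1420 L/s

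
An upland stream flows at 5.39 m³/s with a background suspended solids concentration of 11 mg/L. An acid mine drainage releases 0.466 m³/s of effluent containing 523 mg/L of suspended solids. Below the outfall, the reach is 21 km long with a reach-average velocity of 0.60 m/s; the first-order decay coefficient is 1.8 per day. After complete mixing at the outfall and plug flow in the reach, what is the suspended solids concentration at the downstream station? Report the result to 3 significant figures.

25.0 mg/L

Mixed concentration C = ΣQC/ΣQ = (5.390·11.00 + 0.4660·523.0) / 5.856 = 303.0/5.856 = 51.74 mg/L.
Travel time t = 21·1000 / 0.60 = 35000 s = 9.722 h.
Applying C = C₀e^(−kt): 51.74 × 0.4823 = 24.96 mg/L.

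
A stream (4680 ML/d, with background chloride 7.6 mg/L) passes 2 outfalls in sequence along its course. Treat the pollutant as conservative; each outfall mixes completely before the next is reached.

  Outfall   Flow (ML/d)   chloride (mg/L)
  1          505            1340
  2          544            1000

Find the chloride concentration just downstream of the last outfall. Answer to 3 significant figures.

Outfall 1: combined Q = 5185 ML/d; C = (4680·7.600 + 505.0·1340)/5185 = 137.4 mg/L.
Outfall 2: combined Q = 5729 ML/d; C = (5185·137.4 + 544.0·1000)/5729 = 219.3 mg/L.

219 mg/L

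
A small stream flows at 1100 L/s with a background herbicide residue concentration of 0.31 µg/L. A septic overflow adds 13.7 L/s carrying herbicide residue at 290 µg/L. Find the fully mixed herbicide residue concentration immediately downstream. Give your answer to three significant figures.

3.87 µg/L

Mixed concentration C = ΣQC/ΣQ = (1100·0.3100 + 13.70·290.0) / 1114 = 4314/1114 = 3.874 µg/L.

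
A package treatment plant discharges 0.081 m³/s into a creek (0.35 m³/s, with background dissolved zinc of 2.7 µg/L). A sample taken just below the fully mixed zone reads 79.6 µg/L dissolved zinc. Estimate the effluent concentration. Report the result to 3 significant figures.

412 µg/L

Mass balance: 0.3500·2.700 + 0.08100·Cₑ = 0.4310·79.60
→ Cₑ = (0.4310·79.60 − 0.3500·2.700) / 0.08100 = 411.9 µg/L.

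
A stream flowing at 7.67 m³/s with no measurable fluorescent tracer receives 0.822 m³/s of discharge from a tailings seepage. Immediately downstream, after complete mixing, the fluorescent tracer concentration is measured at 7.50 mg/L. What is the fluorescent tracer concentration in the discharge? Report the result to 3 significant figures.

Mass balance: 7.670·0 + 0.8220·Cₑ = 8.492·7.500
→ Cₑ = (8.492·7.500 − 7.670·0) / 0.8220 = 77.48 mg/L.

77.5 mg/L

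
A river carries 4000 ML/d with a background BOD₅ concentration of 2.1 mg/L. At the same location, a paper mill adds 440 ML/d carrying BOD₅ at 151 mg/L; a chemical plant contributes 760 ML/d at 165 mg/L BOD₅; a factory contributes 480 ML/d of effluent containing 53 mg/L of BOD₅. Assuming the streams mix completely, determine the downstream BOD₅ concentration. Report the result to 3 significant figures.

39.7 mg/L

Flow-weighted average: C = (4000·2.100 + 440.0·151.0 + 760.0·165.0 + 480.0·53.00) / 5680 = 225700/5680 = 39.73 mg/L.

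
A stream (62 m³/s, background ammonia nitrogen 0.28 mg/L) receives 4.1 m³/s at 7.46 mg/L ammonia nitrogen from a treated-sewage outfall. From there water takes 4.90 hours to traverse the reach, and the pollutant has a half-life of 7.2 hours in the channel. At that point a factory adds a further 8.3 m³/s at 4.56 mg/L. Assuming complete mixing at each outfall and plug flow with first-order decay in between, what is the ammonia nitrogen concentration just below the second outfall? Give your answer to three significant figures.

Mixed concentration C = ΣQC/ΣQ = (62.00·0.2800 + 4.100·7.460) / 66.10 = 47.95/66.10 = 0.7254 mg/L; combined flow 66.10 m³/s.
Half-life 7.2 h → k = ln 2 / 7.2 = 0.09627 h⁻¹ = 2.310 d⁻¹.
Applying C = C₀e^(−kt): 0.7254 × 0.6239 = 0.4526 mg/L.
Second outfall: C = (66.10·0.4526 + 8.300·4.560)/74.40 = 0.9108 mg/L.

0.911 mg/L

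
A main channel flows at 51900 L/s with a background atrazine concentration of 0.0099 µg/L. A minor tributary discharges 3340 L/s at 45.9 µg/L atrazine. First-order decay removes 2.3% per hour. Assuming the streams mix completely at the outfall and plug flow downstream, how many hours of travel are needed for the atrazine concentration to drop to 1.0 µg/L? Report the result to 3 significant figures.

Mixed concentration C = ΣQC/ΣQ = (51900·0.009900 + 3340·45.90) / 55240 = 153800/55240 = 2.785 µg/L.
2.3%/h lost → k = −ln(1 − 0.023) = 0.02327 h⁻¹.
2.785·exp(−k·t) = 1.0 → t = ln(2.785/1.0)/k = 158400 s = 44.01 h.

44.0 h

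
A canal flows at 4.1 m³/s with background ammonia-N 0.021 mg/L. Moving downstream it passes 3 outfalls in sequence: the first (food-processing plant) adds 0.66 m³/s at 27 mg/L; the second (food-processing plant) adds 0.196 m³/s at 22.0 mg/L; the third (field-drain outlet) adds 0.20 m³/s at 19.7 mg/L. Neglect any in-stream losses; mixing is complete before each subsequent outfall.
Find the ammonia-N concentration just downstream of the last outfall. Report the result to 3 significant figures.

5.07 mg/L

Below outfall 1: Q → 4.760 m³/s, C = (4.100·0.02100 + 0.6600·27.00)/4.760 = 3.762 mg/L.
Below outfall 2: Q → 4.956 m³/s, C = (4.760·3.762 + 0.1960·22.00)/4.956 = 4.483 mg/L.
Below outfall 3: Q → 5.156 m³/s, C = (4.956·4.483 + 0.2000·19.70)/5.156 = 5.073 mg/L.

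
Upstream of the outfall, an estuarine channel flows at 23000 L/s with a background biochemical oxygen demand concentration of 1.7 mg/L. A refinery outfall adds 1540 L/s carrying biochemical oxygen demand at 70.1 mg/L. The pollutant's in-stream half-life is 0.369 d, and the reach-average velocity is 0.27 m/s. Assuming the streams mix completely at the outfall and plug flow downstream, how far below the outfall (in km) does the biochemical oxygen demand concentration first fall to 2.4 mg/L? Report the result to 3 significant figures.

11.4 km

Mixed concentration C = ΣQC/ΣQ = (23000·1.700 + 1540·70.10) / 24540 = 147100/24540 = 5.992 mg/L.
Half-life 0.369 d → k = ln 2 / 0.369 = 1.878 d⁻¹.
Set 5.992·exp(−k·t) = 2.4 → t = ln(5.992/2.4)/k = 42090 s = 11.69 h.
Distance = v·t = 0.27·42090 = 11360 m = 11.36 km.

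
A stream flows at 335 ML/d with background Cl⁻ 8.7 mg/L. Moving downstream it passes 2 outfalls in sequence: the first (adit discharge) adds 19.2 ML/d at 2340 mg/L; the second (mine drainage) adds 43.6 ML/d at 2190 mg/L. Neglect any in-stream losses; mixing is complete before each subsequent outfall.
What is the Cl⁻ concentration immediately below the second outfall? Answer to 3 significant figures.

Outfall 1: combined Q = 354.2 ML/d; C = (335.0·8.700 + 19.20·2340)/354.2 = 135.1 mg/L.
Outfall 2: combined Q = 397.8 ML/d; C = (354.2·135.1 + 43.60·2190)/397.8 = 360.3 mg/L.

360 mg/L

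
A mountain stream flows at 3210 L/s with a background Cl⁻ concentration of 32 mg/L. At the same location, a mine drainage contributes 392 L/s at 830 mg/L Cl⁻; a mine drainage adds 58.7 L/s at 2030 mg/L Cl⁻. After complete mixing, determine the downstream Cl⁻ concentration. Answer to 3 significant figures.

Conservation of mass: C = (3210·32.00 + 392.0·830.0 + 58.70·2030) / 3661 = 547200/3661 = 149.5 mg/L.

149 mg/L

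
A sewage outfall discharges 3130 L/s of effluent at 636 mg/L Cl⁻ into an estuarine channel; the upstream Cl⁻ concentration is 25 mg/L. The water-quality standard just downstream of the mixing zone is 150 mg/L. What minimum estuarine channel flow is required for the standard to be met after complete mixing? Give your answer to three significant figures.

12200 L/s

Set C_mix = 150: (Q·25.00 + 3130·636.0) / (Q + 3130) = 150
→ Q = 3130·(636.0 − 150)/(150 − 25.00) = 12170 L/s.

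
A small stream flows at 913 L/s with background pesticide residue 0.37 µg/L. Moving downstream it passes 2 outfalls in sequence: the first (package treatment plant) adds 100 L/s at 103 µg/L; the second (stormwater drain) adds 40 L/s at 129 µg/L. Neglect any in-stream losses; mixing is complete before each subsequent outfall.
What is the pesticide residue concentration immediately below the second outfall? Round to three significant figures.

Below outfall 1: Q → 1013 L/s, C = (913.0·0.3700 + 100.0·103.0)/1013 = 10.50 µg/L.
Below outfall 2: Q → 1053 L/s, C = (1013·10.50 + 40.00·129.0)/1053 = 15.00 µg/L.

15.0 µg/L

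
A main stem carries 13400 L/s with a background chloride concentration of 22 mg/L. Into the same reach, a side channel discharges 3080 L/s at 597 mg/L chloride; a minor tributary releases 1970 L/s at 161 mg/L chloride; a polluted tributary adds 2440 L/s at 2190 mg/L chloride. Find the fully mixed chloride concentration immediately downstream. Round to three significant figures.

Mass balance: C = (13400·22.00 + 3080·597.0 + 1970·161.0 + 2440·2190) / 20890 = 7794000/20890 = 373.1 mg/L.

373 mg/L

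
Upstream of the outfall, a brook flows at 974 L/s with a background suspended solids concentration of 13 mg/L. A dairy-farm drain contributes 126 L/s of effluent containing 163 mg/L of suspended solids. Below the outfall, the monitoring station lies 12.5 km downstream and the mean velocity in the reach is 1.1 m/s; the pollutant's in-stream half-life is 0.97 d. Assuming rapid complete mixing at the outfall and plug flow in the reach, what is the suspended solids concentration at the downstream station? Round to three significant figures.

27.5 mg/L

Mixed concentration C = ΣQC/ΣQ = (974.0·13.00 + 126.0·163.0) / 1100 = 33200/1100 = 30.18 mg/L.
Travel time t = 12.5·1000 / 1.1 = 11360 s = 3.157 h.
Half-life 0.97 d → k = ln 2 / 0.97 = 0.7146 d⁻¹.
Decay over the reach: 30.18·exp(−kt) = 30.18·0.9103 = 27.47 mg/L.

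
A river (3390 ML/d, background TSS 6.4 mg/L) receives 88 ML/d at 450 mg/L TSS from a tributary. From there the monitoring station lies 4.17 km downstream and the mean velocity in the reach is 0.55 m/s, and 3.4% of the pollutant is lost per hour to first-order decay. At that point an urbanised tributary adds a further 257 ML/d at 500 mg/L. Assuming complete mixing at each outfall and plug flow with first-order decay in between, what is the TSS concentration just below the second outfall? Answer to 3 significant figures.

After mixing, C = (3390·6.400 + 88.00·450.0) / 3478 = 61300/3478 = 17.62 mg/L; combined flow 3478 ML/d.
Travel time t = 4.17·1000 / 0.55 = 7582 s = 2.106 h.
3.4%/h lost → k = −ln(1 − 0.034) = 0.03459 h⁻¹.
Decay over the reach: 17.62·exp(−kt) = 17.62·0.9297 = 16.39 mg/L.
Second outfall: C = (3478·16.39 + 257.0·500.0)/3735 = 49.66 mg/L.

49.7 mg/L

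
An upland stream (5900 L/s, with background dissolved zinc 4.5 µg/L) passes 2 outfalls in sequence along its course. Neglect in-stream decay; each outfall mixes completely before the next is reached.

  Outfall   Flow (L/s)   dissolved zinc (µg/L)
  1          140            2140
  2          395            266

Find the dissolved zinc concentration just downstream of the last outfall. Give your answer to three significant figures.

Below outfall 1: Q → 6040 L/s, C = (5900·4.500 + 140.0·2140)/6040 = 54.00 µg/L.
Below outfall 2: Q → 6435 L/s, C = (6040·54.00 + 395.0·266.0)/6435 = 67.01 µg/L.

67.0 µg/L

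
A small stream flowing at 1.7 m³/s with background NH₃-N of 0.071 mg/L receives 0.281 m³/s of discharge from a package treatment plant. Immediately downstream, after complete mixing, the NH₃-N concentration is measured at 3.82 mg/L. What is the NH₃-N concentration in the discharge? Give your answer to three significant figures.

26.5 mg/L

Mass balance: 1.700·0.07100 + 0.2810·Cₑ = 1.981·3.820
→ Cₑ = (1.981·3.820 − 1.700·0.07100) / 0.2810 = 26.50 mg/L.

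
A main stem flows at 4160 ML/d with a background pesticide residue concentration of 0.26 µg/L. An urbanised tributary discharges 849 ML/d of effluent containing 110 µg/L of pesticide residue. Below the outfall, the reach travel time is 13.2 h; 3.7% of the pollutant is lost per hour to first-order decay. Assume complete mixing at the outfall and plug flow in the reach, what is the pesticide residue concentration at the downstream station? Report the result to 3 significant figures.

11.5 µg/L

Conservation of mass: C = (4160·0.2600 + 849.0·110.0) / 5009 = 94470/5009 = 18.86 µg/L.
3.7%/h lost → k = −ln(1 − 0.037) = 0.03770 h⁻¹.
Applying C = C₀e^(−kt): 18.86 × 0.6079 = 11.47 µg/L.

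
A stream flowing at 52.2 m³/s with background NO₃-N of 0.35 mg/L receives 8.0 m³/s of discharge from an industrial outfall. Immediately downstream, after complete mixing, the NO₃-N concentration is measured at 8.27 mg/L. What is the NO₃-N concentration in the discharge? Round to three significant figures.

59.9 mg/L

Mass balance: 52.20·0.3500 + 8.000·Cₑ = 60.20·8.270
→ Cₑ = (60.20·8.270 − 52.20·0.3500) / 8.000 = 59.95 mg/L.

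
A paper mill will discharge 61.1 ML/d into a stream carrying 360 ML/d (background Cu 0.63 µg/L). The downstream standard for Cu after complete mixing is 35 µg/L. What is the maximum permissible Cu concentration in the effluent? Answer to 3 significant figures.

At the limit, (Qr·Cr + Qe·Cₑ)/(Qr + Qe) = 35:
Cₑ = (421.1·35 − 360.0·0.6300) / 61.10 = 237.5 µg/L.

238 µg/L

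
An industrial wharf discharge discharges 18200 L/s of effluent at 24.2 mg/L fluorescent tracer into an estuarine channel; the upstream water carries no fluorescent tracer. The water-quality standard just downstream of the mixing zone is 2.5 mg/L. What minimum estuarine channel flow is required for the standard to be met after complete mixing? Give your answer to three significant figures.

158000 L/s

Set C_mix = 2.5: (Q·0 + 18200·24.20) / (Q + 18200) = 2.5
→ Q = 18200·(24.20 − 2.5)/(2.5 − 0) = 158000 L/s.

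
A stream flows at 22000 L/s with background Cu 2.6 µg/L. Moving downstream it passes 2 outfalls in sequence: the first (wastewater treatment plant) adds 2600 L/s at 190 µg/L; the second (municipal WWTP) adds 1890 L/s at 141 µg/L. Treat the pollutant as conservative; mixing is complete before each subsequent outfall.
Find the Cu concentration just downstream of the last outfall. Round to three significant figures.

After outfall 1: Q = 22000 + 2600 = 24600 L/s; C = (22000·2.600 + 2600·190.0)/24600 = 22.41 µg/L.
After outfall 2: Q = 24600 + 1890 = 26490 L/s; C = (24600·22.41 + 1890·141.0)/26490 = 30.87 µg/L.

30.9 µg/L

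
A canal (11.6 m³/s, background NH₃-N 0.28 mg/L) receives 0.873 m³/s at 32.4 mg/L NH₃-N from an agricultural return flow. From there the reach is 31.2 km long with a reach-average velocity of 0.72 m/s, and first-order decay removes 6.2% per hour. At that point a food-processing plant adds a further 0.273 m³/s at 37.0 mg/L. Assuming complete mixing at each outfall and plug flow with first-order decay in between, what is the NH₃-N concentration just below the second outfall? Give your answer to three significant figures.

Flow-weighted average: C = (11.60·0.2800 + 0.8730·32.40) / 12.47 = 31.53/12.47 = 2.528 mg/L; combined flow 12.47 m³/s.
Travel time t = 31.2·1000 / 0.72 = 43330 s = 12.04 h.
6.2%/h lost → k = −ln(1 − 0.062) = 0.06401 h⁻¹.
Decay over the reach: 2.528·exp(−kt) = 2.528·0.4628 = 1.170 mg/L.
Second outfall: C = (12.47·1.170 + 0.2730·37.00)/12.75 = 1.937 mg/L.

1.94 mg/L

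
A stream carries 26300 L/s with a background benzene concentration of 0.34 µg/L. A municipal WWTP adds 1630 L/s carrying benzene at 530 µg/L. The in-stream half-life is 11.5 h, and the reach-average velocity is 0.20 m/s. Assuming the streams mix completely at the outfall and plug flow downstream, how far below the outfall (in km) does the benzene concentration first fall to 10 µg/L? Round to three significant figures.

13.6 km

Mixed concentration C = ΣQC/ΣQ = (26300·0.3400 + 1630·530.0) / 27930 = 872800/27930 = 31.25 µg/L.
Half-life 11.5 h → k = ln 2 / 11.5 = 0.06027 h⁻¹ = 1.447 d⁻¹.
Set 31.25·exp(−k·t) = 10 → t = ln(31.25/10)/k = 68060 s = 18.90 h.
Distance = v·t = 0.20·68060 = 13610 m = 13.61 km.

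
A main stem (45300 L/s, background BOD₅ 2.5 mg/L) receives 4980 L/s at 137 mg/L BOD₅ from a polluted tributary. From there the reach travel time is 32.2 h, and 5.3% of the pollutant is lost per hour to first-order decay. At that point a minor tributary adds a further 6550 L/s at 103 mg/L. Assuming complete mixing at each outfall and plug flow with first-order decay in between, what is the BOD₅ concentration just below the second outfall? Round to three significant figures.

14.3 mg/L

After mixing, C = (45300·2.500 + 4980·137.0) / 50280 = 795500/50280 = 15.82 mg/L; combined flow 50280 L/s.
5.3%/h lost → k = −ln(1 − 0.053) = 0.05446 h⁻¹.
Applying C = C₀e^(−kt): 15.82 × 0.1732 = 2.740 mg/L.
Second outfall: C = (50280·2.740 + 6550·103.0)/56830 = 14.30 mg/L.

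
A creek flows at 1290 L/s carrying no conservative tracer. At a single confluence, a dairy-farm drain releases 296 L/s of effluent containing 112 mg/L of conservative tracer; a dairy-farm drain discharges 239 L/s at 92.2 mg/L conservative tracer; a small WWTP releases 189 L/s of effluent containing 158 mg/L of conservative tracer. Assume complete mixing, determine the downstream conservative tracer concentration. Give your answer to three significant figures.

Flow-weighted average: C = (1290·0 + 296.0·112.0 + 239.0·92.20 + 189.0·158.0) / 2014 = 85050/2014 = 42.23 mg/L.

42.2 mg/L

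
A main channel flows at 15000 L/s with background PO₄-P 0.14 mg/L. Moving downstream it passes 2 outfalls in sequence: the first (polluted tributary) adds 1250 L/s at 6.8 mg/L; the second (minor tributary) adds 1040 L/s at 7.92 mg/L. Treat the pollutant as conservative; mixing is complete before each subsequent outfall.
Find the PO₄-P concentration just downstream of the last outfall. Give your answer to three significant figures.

Below outfall 1: Q → 16250 L/s, C = (15000·0.1400 + 1250·6.800)/16250 = 0.6523 mg/L.
Below outfall 2: Q → 17290 L/s, C = (16250·0.6523 + 1040·7.920)/17290 = 1.089 mg/L.

1.09 mg/L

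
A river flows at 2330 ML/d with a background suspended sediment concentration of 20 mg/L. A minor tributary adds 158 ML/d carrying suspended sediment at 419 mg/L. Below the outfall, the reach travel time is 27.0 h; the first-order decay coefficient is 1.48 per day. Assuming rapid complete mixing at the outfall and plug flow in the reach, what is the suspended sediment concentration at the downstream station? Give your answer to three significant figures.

Flow-weighted average: C = (2330·20.00 + 158.0·419.0) / 2488 = 112800/2488 = 45.34 mg/L.
Decay over the reach: 45.34·exp(−kt) = 45.34·0.1892 = 8.578 mg/L.

8.58 mg/L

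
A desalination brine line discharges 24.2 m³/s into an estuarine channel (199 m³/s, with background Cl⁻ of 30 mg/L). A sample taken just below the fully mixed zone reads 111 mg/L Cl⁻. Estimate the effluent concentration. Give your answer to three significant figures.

777 mg/L

Mass balance: 199.0·30.00 + 24.20·Cₑ = 223.2·111.0
→ Cₑ = (223.2·111.0 − 199.0·30.00) / 24.20 = 777.1 mg/L.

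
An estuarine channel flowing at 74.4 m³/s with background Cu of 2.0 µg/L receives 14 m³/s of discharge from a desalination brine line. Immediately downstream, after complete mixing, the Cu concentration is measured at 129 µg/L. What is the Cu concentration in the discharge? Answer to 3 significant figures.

804 µg/L

Mass balance: 74.40·2.000 + 14.00·Cₑ = 88.40·129.0
→ Cₑ = (88.40·129.0 − 74.40·2.000) / 14.00 = 803.9 µg/L.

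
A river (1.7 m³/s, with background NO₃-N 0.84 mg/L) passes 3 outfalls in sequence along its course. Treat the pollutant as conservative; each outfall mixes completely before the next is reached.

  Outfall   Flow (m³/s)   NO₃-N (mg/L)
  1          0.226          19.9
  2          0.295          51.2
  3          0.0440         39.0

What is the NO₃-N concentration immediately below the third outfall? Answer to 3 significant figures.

Outfall 1: combined Q = 1.926 m³/s; C = (1.700·0.8400 + 0.2260·19.90)/1.926 = 3.077 mg/L.
Outfall 2: combined Q = 2.221 m³/s; C = (1.926·3.077 + 0.2950·51.20)/2.221 = 9.468 mg/L.
Outfall 3: combined Q = 2.265 m³/s; C = (2.221·9.468 + 0.04400·39.00)/2.265 = 10.04 mg/L.

10.0 mg/L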